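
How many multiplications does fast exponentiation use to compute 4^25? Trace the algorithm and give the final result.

Computing 4^25 by squaring (build up from 4^1; each line after the first costs one multiplication):

4^1 = 4
4^2 = (4^1)^2 = 4^2 = 16
4^3 = 4 * 4^2 = 4 * 16 = 64
4^6 = (4^3)^2 = 64^2 = 4096
4^12 = (4^6)^2 = 4096^2 = 16777216
4^24 = (4^12)^2 = 16777216^2 = 281474976710656
4^25 = 4 * 4^24 = 4 * 281474976710656 = 1125899906842624

Result: 1125899906842624
Multiplications needed: 6 (6 lines after 4^1)

4^25 = 1125899906842624. Using exponentiation by squaring, this requires 6 multiplications. The key idea: if the exponent is even, square the half-power; if odd, multiply by the base once.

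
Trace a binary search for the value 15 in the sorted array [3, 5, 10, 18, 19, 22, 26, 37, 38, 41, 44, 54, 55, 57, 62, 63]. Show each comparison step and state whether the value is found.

Binary search for 15 in [3, 5, 10, 18, 19, 22, 26, 37, 38, 41, 44, 54, 55, 57, 62, 63]:

lo=0, hi=15, mid=7, arr[mid]=37 -> 37 > 15, search left half
lo=0, hi=6, mid=3, arr[mid]=18 -> 18 > 15, search left half
lo=0, hi=2, mid=1, arr[mid]=5 -> 5 < 15, search right half
lo=2, hi=2, mid=2, arr[mid]=10 -> 10 < 15, search right half
lo=3 > hi=2, target 15 not found

Binary search determines that 15 is not in the array after 4 comparisons. The search space was exhausted without finding the target.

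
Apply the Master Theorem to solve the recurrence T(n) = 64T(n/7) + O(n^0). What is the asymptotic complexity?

Master Theorem for T(n) = 64T(n/7) + O(n^0):

a = 64, b = 7, c = 0
log_b(a) = log_7(64) = 2.1372

Case 1: c = 0 < log_7(64) = 2.1372
T(n) = O(n^(log_7 64))

For T(n) = 64T(n/7) + O(n^0): log_7(64) = 2.1372. This is Case 1 of the Master Theorem (c < log_b(a), work dominated by leaves), giving O(n^(log_7 64)).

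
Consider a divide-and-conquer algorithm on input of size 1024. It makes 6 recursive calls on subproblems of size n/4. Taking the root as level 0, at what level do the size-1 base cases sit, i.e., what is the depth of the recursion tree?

For divide and conquer with division factor 4:

Problem sizes at each level:
Level 0: 1024
Level 1: 256
Level 2: 64
Level 3: 16
Level 4: 4
Level 5: 1

The root is level 0 and the size-1 base case is level 5 (the tree spans levels 0 through 5, i.e. 6 levels counting the root), so the depth is the number of divisions: log_4(1024) = 5

The recursion tree depth is log_4(1024) = 5. At each level, the problem size is divided by 4, so it takes 5 divisions to reduce to a base case of size 1. The algorithm makes 6 recursive calls at each level.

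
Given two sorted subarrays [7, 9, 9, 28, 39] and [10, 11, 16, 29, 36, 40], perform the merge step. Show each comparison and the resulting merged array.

Merging process:

Compare 7 vs 10: take 7 from left. Merged: [7]
Compare 9 vs 10: take 9 from left. Merged: [7, 9]
Compare 9 vs 10: take 9 from left. Merged: [7, 9, 9]
Compare 28 vs 10: take 10 from right. Merged: [7, 9, 9, 10]
Compare 28 vs 11: take 11 from right. Merged: [7, 9, 9, 10, 11]
Compare 28 vs 16: take 16 from right. Merged: [7, 9, 9, 10, 11, 16]
Compare 28 vs 29: take 28 from left. Merged: [7, 9, 9, 10, 11, 16, 28]
Compare 39 vs 29: take 29 from right. Merged: [7, 9, 9, 10, 11, 16, 28, 29]
Compare 39 vs 36: take 36 from right. Merged: [7, 9, 9, 10, 11, 16, 28, 29, 36]
Compare 39 vs 40: take 39 from left. Merged: [7, 9, 9, 10, 11, 16, 28, 29, 36, 39]
Append remaining from right: [40]. Merged: [7, 9, 9, 10, 11, 16, 28, 29, 36, 39, 40]

Final merged array: [7, 9, 9, 10, 11, 16, 28, 29, 36, 39, 40]
Total comparisons: 10

The merged array is [7, 9, 9, 10, 11, 16, 28, 29, 36, 39, 40], requiring 10 comparisons. The merge step runs in O(n) time where n is the total number of elements.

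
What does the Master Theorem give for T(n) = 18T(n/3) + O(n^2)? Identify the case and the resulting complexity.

Master Theorem for T(n) = 18T(n/3) + O(n^2):

a = 18, b = 3, c = 2
log_b(a) = log_3(18) = 2.6309

Case 1: c = 2 < log_3(18) = 2.6309
T(n) = O(n^(log_3 18))

For T(n) = 18T(n/3) + O(n^2): log_3(18) = 2.6309. This is Case 1 of the Master Theorem (c < log_b(a), work dominated by leaves), giving O(n^(log_3 18)).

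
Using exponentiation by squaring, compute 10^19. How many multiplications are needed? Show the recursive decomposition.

Computing 10^19 by squaring (build up from 10^1; each line after the first costs one multiplication):

10^1 = 10
10^2 = (10^1)^2 = 10^2 = 100
10^4 = (10^2)^2 = 100^2 = 10000
10^8 = (10^4)^2 = 10000^2 = 100000000
10^9 = 10 * 10^8 = 10 * 100000000 = 1000000000
10^18 = (10^9)^2 = 1000000000^2 = 1000000000000000000
10^19 = 10 * 10^18 = 10 * 1000000000000000000 = 10000000000000000000

Result: 10000000000000000000
Multiplications needed: 6 (6 lines after 10^1)

10^19 = 10000000000000000000. Using exponentiation by squaring, this requires 6 multiplications. The key idea: if the exponent is even, square the half-power; if odd, multiply by the base once.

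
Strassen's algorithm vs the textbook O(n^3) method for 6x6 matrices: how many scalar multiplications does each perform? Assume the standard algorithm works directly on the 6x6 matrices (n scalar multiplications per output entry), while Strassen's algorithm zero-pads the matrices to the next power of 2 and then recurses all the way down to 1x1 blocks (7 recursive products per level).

Matrix multiplication for 6x6 matrices:

Strassen's algorithm requires power-of-2 dimensions. Pad 6x6 to 8x8 (next power of 2).

Standard algorithm: 6^3 = 216 multiplications
Strassen's algorithm: 7^(log2(8)) = 7^3 = 343 multiplications
Difference: 216 - 343 = -127 (Strassen uses MORE here due to padding overhead — for small or just-over-power-of-2 n, padding can outweigh the per-level savings)

Standard: 216 multiplications (6^3). Strassen: 343 multiplications (7^3, after padding to 8x8). Strassen reduces 8 recursive multiplications to 7 at each level.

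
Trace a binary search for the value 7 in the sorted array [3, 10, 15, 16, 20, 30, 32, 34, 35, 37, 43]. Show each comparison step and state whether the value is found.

Binary search for 7 in [3, 10, 15, 16, 20, 30, 32, 34, 35, 37, 43]:

lo=0, hi=10, mid=5, arr[mid]=30 -> 30 > 7, search left half
lo=0, hi=4, mid=2, arr[mid]=15 -> 15 > 7, search left half
lo=0, hi=1, mid=0, arr[mid]=3 -> 3 < 7, search right half
lo=1, hi=1, mid=1, arr[mid]=10 -> 10 > 7, search left half
lo=1 > hi=0, target 7 not found

Binary search determines that 7 is not in the array after 4 comparisons. The search space was exhausted without finding the target.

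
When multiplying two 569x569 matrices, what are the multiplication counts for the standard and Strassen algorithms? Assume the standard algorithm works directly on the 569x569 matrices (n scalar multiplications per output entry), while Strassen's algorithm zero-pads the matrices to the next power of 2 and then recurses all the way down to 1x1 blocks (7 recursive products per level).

Matrix multiplication for 569x569 matrices:

Strassen's algorithm requires power-of-2 dimensions. Pad 569x569 to 1024x1024 (next power of 2).

Standard algorithm: 569^3 = 184220009 multiplications
Strassen's algorithm: 7^(log2(1024)) = 7^10 = 282475249 multiplications
Difference: 184220009 - 282475249 = -98255240 (Strassen uses MORE here due to padding overhead — for small or just-over-power-of-2 n, padding can outweigh the per-level savings)

Standard: 184220009 multiplications (569^3). Strassen: 282475249 multiplications (7^10, after padding to 1024x1024). Strassen reduces 8 recursive multiplications to 7 at each level.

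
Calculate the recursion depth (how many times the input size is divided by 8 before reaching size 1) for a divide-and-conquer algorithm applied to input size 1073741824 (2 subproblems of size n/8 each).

For divide and conquer with division factor 8:

Problem sizes at each level:
Level 0: 1073741824
Level 1: 134217728
Level 2: 16777216
Level 3: 2097152
Level 4: 262144
Level 5: 32768
Level 6: 4096
Level 7: 512
Level 8: 64
Level 9: 8
Level 10: 1

The root is level 0 and the size-1 base case is level 10 (the tree spans levels 0 through 10, i.e. 11 levels counting the root), so the depth is the number of divisions: log_8(1073741824) = 10

The recursion tree depth is log_8(1073741824) = 10. At each level, the problem size is divided by 8, so it takes 10 divisions to reduce to a base case of size 1. The algorithm makes 2 recursive calls at each level.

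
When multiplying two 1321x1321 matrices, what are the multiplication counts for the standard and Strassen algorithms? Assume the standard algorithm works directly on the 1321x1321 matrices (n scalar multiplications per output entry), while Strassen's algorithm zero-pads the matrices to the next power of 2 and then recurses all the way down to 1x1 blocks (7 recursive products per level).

Matrix multiplication for 1321x1321 matrices:

Strassen's algorithm requires power-of-2 dimensions. Pad 1321x1321 to 2048x2048 (next power of 2).

Standard algorithm: 1321^3 = 2305199161 multiplications
Strassen's algorithm: 7^(log2(2048)) = 7^11 = 1977326743 multiplications
Savings: 2305199161 - 1977326743 = 327872418 multiplications

Standard: 2305199161 multiplications (1321^3). Strassen: 1977326743 multiplications (7^11, after padding to 2048x2048). Strassen reduces 8 recursive multiplications to 7 at each level.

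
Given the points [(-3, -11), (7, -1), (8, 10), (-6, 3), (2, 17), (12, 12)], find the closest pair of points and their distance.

Computing all pairwise distances among 6 points:

d((-3, -11), (7, -1)) = 14.1421
d((-3, -11), (8, 10)) = 23.7065
d((-3, -11), (-6, 3)) = 14.3178
d((-3, -11), (2, 17)) = 28.4429
d((-3, -11), (12, 12)) = 27.4591
d((7, -1), (8, 10)) = 11.0454
d((7, -1), (-6, 3)) = 13.6015
d((7, -1), (2, 17)) = 18.6815
d((7, -1), (12, 12)) = 13.9284
d((8, 10), (-6, 3)) = 15.6525
d((8, 10), (2, 17)) = 9.2195
d((8, 10), (12, 12)) = 4.4721 <-- minimum
d((-6, 3), (2, 17)) = 16.1245
d((-6, 3), (12, 12)) = 20.1246
d((2, 17), (12, 12)) = 11.1803

Closest pair: (8, 10) and (12, 12) with distance 4.4721

The closest pair is (8, 10) and (12, 12) with Euclidean distance 4.4721. For 6 points, brute-force pairwise comparison is shown above. For large n, the divide-and-conquer algorithm (sort by x, recurse on halves, check the dividing strip) achieves O(n log n).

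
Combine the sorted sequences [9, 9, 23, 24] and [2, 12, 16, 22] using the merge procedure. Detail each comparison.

Merging process:

Compare 9 vs 2: take 2 from right. Merged: [2]
Compare 9 vs 12: take 9 from left. Merged: [2, 9]
Compare 9 vs 12: take 9 from left. Merged: [2, 9, 9]
Compare 23 vs 12: take 12 from right. Merged: [2, 9, 9, 12]
Compare 23 vs 16: take 16 from right. Merged: [2, 9, 9, 12, 16]
Compare 23 vs 22: take 22 from right. Merged: [2, 9, 9, 12, 16, 22]
Append remaining from left: [23, 24]. Merged: [2, 9, 9, 12, 16, 22, 23, 24]

Final merged array: [2, 9, 9, 12, 16, 22, 23, 24]
Total comparisons: 6

The merged array is [2, 9, 9, 12, 16, 22, 23, 24], requiring 6 comparisons. The merge step runs in O(n) time where n is the total number of elements.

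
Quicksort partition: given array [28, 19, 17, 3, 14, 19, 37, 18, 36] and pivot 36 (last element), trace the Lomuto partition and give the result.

Lomuto partition with pivot = 36:

Initial array: [28, 19, 17, 3, 14, 19, 37, 18, 36]

arr[0]=28 <= 36: swap with position 0, array becomes [28, 19, 17, 3, 14, 19, 37, 18, 36]
arr[1]=19 <= 36: swap with position 1, array becomes [28, 19, 17, 3, 14, 19, 37, 18, 36]
arr[2]=17 <= 36: swap with position 2, array becomes [28, 19, 17, 3, 14, 19, 37, 18, 36]
arr[3]=3 <= 36: swap with position 3, array becomes [28, 19, 17, 3, 14, 19, 37, 18, 36]
arr[4]=14 <= 36: swap with position 4, array becomes [28, 19, 17, 3, 14, 19, 37, 18, 36]
arr[5]=19 <= 36: swap with position 5, array becomes [28, 19, 17, 3, 14, 19, 37, 18, 36]
arr[6]=37 > 36: no swap
arr[7]=18 <= 36: swap with position 6, array becomes [28, 19, 17, 3, 14, 19, 18, 37, 36]

Place pivot at position 7: [28, 19, 17, 3, 14, 19, 18, 36, 37]
Pivot position: 7

After partitioning with pivot 36, the array becomes [28, 19, 17, 3, 14, 19, 18, 36, 37]. The pivot is placed at index 7. All elements to the left of the pivot are <= 36, and all elements to the right are > 36.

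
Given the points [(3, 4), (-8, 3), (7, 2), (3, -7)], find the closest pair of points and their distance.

Computing all pairwise distances among 4 points:

d((3, 4), (-8, 3)) = 11.0454
d((3, 4), (7, 2)) = 4.4721 <-- minimum
d((3, 4), (3, -7)) = 11.0
d((-8, 3), (7, 2)) = 15.0333
d((-8, 3), (3, -7)) = 14.8661
d((7, 2), (3, -7)) = 9.8489

Closest pair: (3, 4) and (7, 2) with distance 4.4721

The closest pair is (3, 4) and (7, 2) with Euclidean distance 4.4721. For 4 points, brute-force pairwise comparison is shown above. For large n, the divide-and-conquer algorithm (sort by x, recurse on halves, check the dividing strip) achieves O(n log n).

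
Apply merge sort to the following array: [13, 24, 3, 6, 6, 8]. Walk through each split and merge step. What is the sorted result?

Merge sort trace:

Split: [13, 24, 3, 6, 6, 8] -> [13, 24, 3] and [6, 6, 8]
  Split: [13, 24, 3] -> [13] and [24, 3]
    Split: [24, 3] -> [24] and [3]
    Merge: [24] + [3] -> [3, 24]
  Merge: [13] + [3, 24] -> [3, 13, 24]
  Split: [6, 6, 8] -> [6] and [6, 8]
    Split: [6, 8] -> [6] and [8]
    Merge: [6] + [8] -> [6, 8]
  Merge: [6] + [6, 8] -> [6, 6, 8]
Merge: [3, 13, 24] + [6, 6, 8] -> [3, 6, 6, 8, 13, 24]

Final sorted array: [3, 6, 6, 8, 13, 24]

The merge sort proceeds by recursively splitting the array and merging sorted halves.
After all merges, the sorted array is [3, 6, 6, 8, 13, 24].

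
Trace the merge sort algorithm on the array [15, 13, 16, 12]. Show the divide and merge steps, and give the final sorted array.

Merge sort trace:

Split: [15, 13, 16, 12] -> [15, 13] and [16, 12]
  Split: [15, 13] -> [15] and [13]
  Merge: [15] + [13] -> [13, 15]
  Split: [16, 12] -> [16] and [12]
  Merge: [16] + [12] -> [12, 16]
Merge: [13, 15] + [12, 16] -> [12, 13, 15, 16]

Final sorted array: [12, 13, 15, 16]

The merge sort proceeds by recursively splitting the array and merging sorted halves.
After all merges, the sorted array is [12, 13, 15, 16].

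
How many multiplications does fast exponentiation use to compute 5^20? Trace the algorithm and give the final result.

Computing 5^20 by squaring (build up from 5^1; each line after the first costs one multiplication):

5^1 = 5
5^2 = (5^1)^2 = 5^2 = 25
5^4 = (5^2)^2 = 25^2 = 625
5^5 = 5 * 5^4 = 5 * 625 = 3125
5^10 = (5^5)^2 = 3125^2 = 9765625
5^20 = (5^10)^2 = 9765625^2 = 95367431640625

Result: 95367431640625
Multiplications needed: 5 (5 lines after 5^1)

5^20 = 95367431640625. Using exponentiation by squaring, this requires 5 multiplications. The key idea: if the exponent is even, square the half-power; if odd, multiply by the base once.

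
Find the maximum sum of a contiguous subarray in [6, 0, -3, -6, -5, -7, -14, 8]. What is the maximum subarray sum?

Using Kadane's algorithm on [6, 0, -3, -6, -5, -7, -14, 8]:

Scanning through the array:
Position 1 (value 0): max_ending_here = 6, max_so_far = 6
Position 2 (value -3): max_ending_here = 3, max_so_far = 6
Position 3 (value -6): max_ending_here = -3, max_so_far = 6
Position 4 (value -5): max_ending_here = -5, max_so_far = 6
Position 5 (value -7): max_ending_here = -7, max_so_far = 6
Position 6 (value -14): max_ending_here = -14, max_so_far = 6
Position 7 (value 8): max_ending_here = 8, max_so_far = 8

Maximum subarray: [8]
Maximum sum: 8

The maximum subarray is [8] with sum 8. This subarray runs from index 7 to index 7.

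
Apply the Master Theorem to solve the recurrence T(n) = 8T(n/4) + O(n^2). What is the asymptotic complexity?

Master Theorem for T(n) = 8T(n/4) + O(n^2):

a = 8, b = 4, c = 2
log_b(a) = log_4(8) = 1.5000

Case 3: c = 2 > log_4(8) = 1.5000
T(n) = O(n^2) = O(n^2)

For T(n) = 8T(n/4) + O(n^2): log_4(8) = 1.5000. This is Case 3 of the Master Theorem (c > log_b(a), work dominated by root), giving O(n^2).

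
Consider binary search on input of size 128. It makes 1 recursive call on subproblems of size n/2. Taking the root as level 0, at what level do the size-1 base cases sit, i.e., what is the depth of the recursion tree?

For divide and conquer with division factor 2:

Problem sizes at each level:
Level 0: 128
Level 1: 64
Level 2: 32
Level 3: 16
Level 4: 8
Level 5: 4
Level 6: 2
Level 7: 1

The root is level 0 and the size-1 base case is level 7 (the tree spans levels 0 through 7, i.e. 8 levels counting the root), so the depth is the number of divisions: log_2(128) = 7

The recursion tree depth is log_2(128) = 7. At each level, the problem size is divided by 2, so it takes 7 divisions to reduce to a base case of size 1. The algorithm makes 1 recursive call at each level.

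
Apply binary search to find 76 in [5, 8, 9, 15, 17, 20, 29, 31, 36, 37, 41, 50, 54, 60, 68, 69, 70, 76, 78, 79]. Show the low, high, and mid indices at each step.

Binary search for 76 in [5, 8, 9, 15, 17, 20, 29, 31, 36, 37, 41, 50, 54, 60, 68, 69, 70, 76, 78, 79]:

lo=0, hi=19, mid=9, arr[mid]=37 -> 37 < 76, search right half
lo=10, hi=19, mid=14, arr[mid]=68 -> 68 < 76, search right half
lo=15, hi=19, mid=17, arr[mid]=76 -> Found target at index 17!

Binary search finds 76 at index 17 after 3 comparisons. The search repeatedly halves the search space by comparing with the middle element.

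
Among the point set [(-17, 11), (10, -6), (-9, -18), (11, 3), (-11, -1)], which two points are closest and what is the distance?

Computing all pairwise distances among 5 points:

d((-17, 11), (10, -6)) = 31.9061
d((-17, 11), (-9, -18)) = 30.0832
d((-17, 11), (11, 3)) = 29.1204
d((-17, 11), (-11, -1)) = 13.4164
d((10, -6), (-9, -18)) = 22.4722
d((10, -6), (11, 3)) = 9.0554 <-- minimum
d((10, -6), (-11, -1)) = 21.587
d((-9, -18), (11, 3)) = 29.0
d((-9, -18), (-11, -1)) = 17.1172
d((11, 3), (-11, -1)) = 22.3607

Closest pair: (10, -6) and (11, 3) with distance 9.0554

The closest pair is (10, -6) and (11, 3) with Euclidean distance 9.0554. For 5 points, brute-force pairwise comparison is shown above. For large n, the divide-and-conquer algorithm (sort by x, recurse on halves, check the dividing strip) achieves O(n log n).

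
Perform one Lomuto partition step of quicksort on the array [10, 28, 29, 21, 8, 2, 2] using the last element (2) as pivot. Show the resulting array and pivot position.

Lomuto partition with pivot = 2:

Initial array: [10, 28, 29, 21, 8, 2, 2]

arr[0]=10 > 2: no swap
arr[1]=28 > 2: no swap
arr[2]=29 > 2: no swap
arr[3]=21 > 2: no swap
arr[4]=8 > 2: no swap
arr[5]=2 <= 2: swap with position 0, array becomes [2, 28, 29, 21, 8, 10, 2]

Place pivot at position 1: [2, 2, 29, 21, 8, 10, 28]
Pivot position: 1

After partitioning with pivot 2, the array becomes [2, 2, 29, 21, 8, 10, 28]. The pivot is placed at index 1. All elements to the left of the pivot are <= 2, and all elements to the right are > 2.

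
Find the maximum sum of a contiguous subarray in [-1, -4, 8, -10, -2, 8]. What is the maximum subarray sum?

Using Kadane's algorithm on [-1, -4, 8, -10, -2, 8]:

Scanning through the array:
Position 1 (value -4): max_ending_here = -4, max_so_far = -1
Position 2 (value 8): max_ending_here = 8, max_so_far = 8
Position 3 (value -10): max_ending_here = -2, max_so_far = 8
Position 4 (value -2): max_ending_here = -2, max_so_far = 8
Position 5 (value 8): max_ending_here = 8, max_so_far = 8

Maximum subarray: [8]
Maximum sum: 8

The maximum subarray is [8] with sum 8. This subarray runs from index 2 to index 2.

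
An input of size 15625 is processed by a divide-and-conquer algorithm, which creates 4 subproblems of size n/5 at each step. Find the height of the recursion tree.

For divide and conquer with division factor 5:

Problem sizes at each level:
Level 0: 15625
Level 1: 3125
Level 2: 625
Level 3: 125
Level 4: 25
Level 5: 5
Level 6: 1

The root is level 0 and the size-1 base case is level 6 (the tree spans levels 0 through 6, i.e. 7 levels counting the root), so the depth is the number of divisions: log_5(15625) = 6

The recursion tree depth is log_5(15625) = 6. At each level, the problem size is divided by 5, so it takes 6 divisions to reduce to a base case of size 1. The algorithm makes 4 recursive calls at each level.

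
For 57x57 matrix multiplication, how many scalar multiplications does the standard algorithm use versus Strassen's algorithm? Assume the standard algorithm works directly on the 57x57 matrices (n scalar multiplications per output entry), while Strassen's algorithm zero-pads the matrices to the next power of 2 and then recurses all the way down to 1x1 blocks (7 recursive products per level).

Matrix multiplication for 57x57 matrices:

Strassen's algorithm requires power-of-2 dimensions. Pad 57x57 to 64x64 (next power of 2).

Standard algorithm: 57^3 = 185193 multiplications
Strassen's algorithm: 7^(log2(64)) = 7^6 = 117649 multiplications
Savings: 185193 - 117649 = 67544 multiplications

Standard: 185193 multiplications (57^3). Strassen: 117649 multiplications (7^6, after padding to 64x64). Strassen reduces 8 recursive multiplications to 7 at each level.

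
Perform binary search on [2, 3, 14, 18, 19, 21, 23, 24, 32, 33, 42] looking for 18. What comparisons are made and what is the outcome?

Binary search for 18 in [2, 3, 14, 18, 19, 21, 23, 24, 32, 33, 42]:

lo=0, hi=10, mid=5, arr[mid]=21 -> 21 > 18, search left half
lo=0, hi=4, mid=2, arr[mid]=14 -> 14 < 18, search right half
lo=3, hi=4, mid=3, arr[mid]=18 -> Found target at index 3!

Binary search finds 18 at index 3 after 3 comparisons. The search repeatedly halves the search space by comparing with the middle element.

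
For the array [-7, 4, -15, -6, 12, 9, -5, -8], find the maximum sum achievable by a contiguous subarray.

Using Kadane's algorithm on [-7, 4, -15, -6, 12, 9, -5, -8]:

Scanning through the array:
Position 1 (value 4): max_ending_here = 4, max_so_far = 4
Position 2 (value -15): max_ending_here = -11, max_so_far = 4
Position 3 (value -6): max_ending_here = -6, max_so_far = 4
Position 4 (value 12): max_ending_here = 12, max_so_far = 12
Position 5 (value 9): max_ending_here = 21, max_so_far = 21
Position 6 (value -5): max_ending_here = 16, max_so_far = 21
Position 7 (value -8): max_ending_here = 8, max_so_far = 21

Maximum subarray: [12, 9]
Maximum sum: 21

The maximum subarray is [12, 9] with sum 21. This subarray runs from index 4 to index 5.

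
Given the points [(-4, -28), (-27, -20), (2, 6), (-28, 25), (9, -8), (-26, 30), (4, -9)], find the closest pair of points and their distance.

Computing all pairwise distances among 7 points:

d((-4, -28), (-27, -20)) = 24.3516
d((-4, -28), (2, 6)) = 34.5254
d((-4, -28), (-28, 25)) = 58.1808
d((-4, -28), (9, -8)) = 23.8537
d((-4, -28), (-26, 30)) = 62.0322
d((-4, -28), (4, -9)) = 20.6155
d((-27, -20), (2, 6)) = 38.9487
d((-27, -20), (-28, 25)) = 45.0111
d((-27, -20), (9, -8)) = 37.9473
d((-27, -20), (-26, 30)) = 50.01
d((-27, -20), (4, -9)) = 32.8938
d((2, 6), (-28, 25)) = 35.5106
d((2, 6), (9, -8)) = 15.6525
d((2, 6), (-26, 30)) = 36.8782
d((2, 6), (4, -9)) = 15.1327
d((-28, 25), (9, -8)) = 49.5782
d((-28, 25), (-26, 30)) = 5.3852
d((-28, 25), (4, -9)) = 46.6905
d((9, -8), (-26, 30)) = 51.6624
d((9, -8), (4, -9)) = 5.099 <-- minimum
d((-26, 30), (4, -9)) = 49.2037

Closest pair: (9, -8) and (4, -9) with distance 5.099

The closest pair is (9, -8) and (4, -9) with Euclidean distance 5.099. For 7 points, brute-force pairwise comparison is shown above. For large n, the divide-and-conquer algorithm (sort by x, recurse on halves, check the dividing strip) achieves O(n log n).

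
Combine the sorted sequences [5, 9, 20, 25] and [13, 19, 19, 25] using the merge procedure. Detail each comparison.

Merging process:

Compare 5 vs 13: take 5 from left. Merged: [5]
Compare 9 vs 13: take 9 from left. Merged: [5, 9]
Compare 20 vs 13: take 13 from right. Merged: [5, 9, 13]
Compare 20 vs 19: take 19 from right. Merged: [5, 9, 13, 19]
Compare 20 vs 19: take 19 from right. Merged: [5, 9, 13, 19, 19]
Compare 20 vs 25: take 20 from left. Merged: [5, 9, 13, 19, 19, 20]
Compare 25 vs 25: take 25 from left. Merged: [5, 9, 13, 19, 19, 20, 25]
Append remaining from right: [25]. Merged: [5, 9, 13, 19, 19, 20, 25, 25]

Final merged array: [5, 9, 13, 19, 19, 20, 25, 25]
Total comparisons: 7

The merged array is [5, 9, 13, 19, 19, 20, 25, 25], requiring 7 comparisons. The merge step runs in O(n) time where n is the total number of elements.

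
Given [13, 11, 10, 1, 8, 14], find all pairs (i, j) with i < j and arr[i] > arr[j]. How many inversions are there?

Finding inversions in [13, 11, 10, 1, 8, 14]:

(0, 1): arr[0]=13 > arr[1]=11
(0, 2): arr[0]=13 > arr[2]=10
(0, 3): arr[0]=13 > arr[3]=1
(0, 4): arr[0]=13 > arr[4]=8
(1, 2): arr[1]=11 > arr[2]=10
(1, 3): arr[1]=11 > arr[3]=1
(1, 4): arr[1]=11 > arr[4]=8
(2, 3): arr[2]=10 > arr[3]=1
(2, 4): arr[2]=10 > arr[4]=8

Total inversions: 9

The array has 9 inversion(s): (0,1), (0,2), (0,3), (0,4), (1,2), (1,3), (1,4), (2,3), (2,4). Each pair (i,j) satisfies i < j and arr[i] > arr[j].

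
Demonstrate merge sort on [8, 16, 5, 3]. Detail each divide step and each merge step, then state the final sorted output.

Merge sort trace:

Split: [8, 16, 5, 3] -> [8, 16] and [5, 3]
  Split: [8, 16] -> [8] and [16]
  Merge: [8] + [16] -> [8, 16]
  Split: [5, 3] -> [5] and [3]
  Merge: [5] + [3] -> [3, 5]
Merge: [8, 16] + [3, 5] -> [3, 5, 8, 16]

Final sorted array: [3, 5, 8, 16]

The merge sort proceeds by recursively splitting the array and merging sorted halves.
After all merges, the sorted array is [3, 5, 8, 16].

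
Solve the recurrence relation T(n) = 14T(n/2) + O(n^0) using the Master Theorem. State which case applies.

Master Theorem for T(n) = 14T(n/2) + O(n^0):

a = 14, b = 2, c = 0
log_b(a) = log_2(14) = 3.8074

Case 1: c = 0 < log_2(14) = 3.8074
T(n) = O(n^(log_2 14))

For T(n) = 14T(n/2) + O(n^0): log_2(14) = 3.8074. This is Case 1 of the Master Theorem (c < log_b(a), work dominated by leaves), giving O(n^(log_2 14)).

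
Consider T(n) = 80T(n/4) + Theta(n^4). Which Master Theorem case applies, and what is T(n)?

Master Theorem for T(n) = 80T(n/4) + O(n^4):

a = 80, b = 4, c = 4
log_b(a) = log_4(80) = 3.1610

Case 3: c = 4 > log_4(80) = 3.1610
T(n) = O(n^4) = O(n^4)

For T(n) = 80T(n/4) + O(n^4): log_4(80) = 3.1610. This is Case 3 of the Master Theorem (c > log_b(a), work dominated by root), giving O(n^4).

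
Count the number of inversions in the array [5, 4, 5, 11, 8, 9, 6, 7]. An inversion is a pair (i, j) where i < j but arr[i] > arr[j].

Finding inversions in [5, 4, 5, 11, 8, 9, 6, 7]:

(0, 1): arr[0]=5 > arr[1]=4
(3, 4): arr[3]=11 > arr[4]=8
(3, 5): arr[3]=11 > arr[5]=9
(3, 6): arr[3]=11 > arr[6]=6
(3, 7): arr[3]=11 > arr[7]=7
(4, 6): arr[4]=8 > arr[6]=6
(4, 7): arr[4]=8 > arr[7]=7
(5, 6): arr[5]=9 > arr[6]=6
(5, 7): arr[5]=9 > arr[7]=7

Total inversions: 9

The array has 9 inversion(s): (0,1), (3,4), (3,5), (3,6), (3,7), (4,6), (4,7), (5,6), (5,7). Each pair (i,j) satisfies i < j and arr[i] > arr[j].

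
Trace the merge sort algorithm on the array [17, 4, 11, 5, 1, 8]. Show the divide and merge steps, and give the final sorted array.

Merge sort trace:

Split: [17, 4, 11, 5, 1, 8] -> [17, 4, 11] and [5, 1, 8]
  Split: [17, 4, 11] -> [17] and [4, 11]
    Split: [4, 11] -> [4] and [11]
    Merge: [4] + [11] -> [4, 11]
  Merge: [17] + [4, 11] -> [4, 11, 17]
  Split: [5, 1, 8] -> [5] and [1, 8]
    Split: [1, 8] -> [1] and [8]
    Merge: [1] + [8] -> [1, 8]
  Merge: [5] + [1, 8] -> [1, 5, 8]
Merge: [4, 11, 17] + [1, 5, 8] -> [1, 4, 5, 8, 11, 17]

Final sorted array: [1, 4, 5, 8, 11, 17]

The merge sort proceeds by recursively splitting the array and merging sorted halves.
After all merges, the sorted array is [1, 4, 5, 8, 11, 17].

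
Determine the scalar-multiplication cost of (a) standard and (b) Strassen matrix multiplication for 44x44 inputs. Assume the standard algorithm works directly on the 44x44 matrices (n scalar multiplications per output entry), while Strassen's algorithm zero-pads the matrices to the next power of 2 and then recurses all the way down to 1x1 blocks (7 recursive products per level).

Matrix multiplication for 44x44 matrices:

Strassen's algorithm requires power-of-2 dimensions. Pad 44x44 to 64x64 (next power of 2).

Standard algorithm: 44^3 = 85184 multiplications
Strassen's algorithm: 7^(log2(64)) = 7^6 = 117649 multiplications
Difference: 85184 - 117649 = -32465 (Strassen uses MORE here due to padding overhead — for small or just-over-power-of-2 n, padding can outweigh the per-level savings)

Standard: 85184 multiplications (44^3). Strassen: 117649 multiplications (7^6, after padding to 64x64). Strassen reduces 8 recursive multiplications to 7 at each level.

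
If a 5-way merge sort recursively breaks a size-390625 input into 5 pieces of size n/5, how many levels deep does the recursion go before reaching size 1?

For divide and conquer with division factor 5:

Problem sizes at each level:
Level 0: 390625
Level 1: 78125
Level 2: 15625
Level 3: 3125
Level 4: 625
Level 5: 125
Level 6: 25
Level 7: 5
Level 8: 1

The root is level 0 and the size-1 base case is level 8 (the tree spans levels 0 through 8, i.e. 9 levels counting the root), so the depth is the number of divisions: log_5(390625) = 8

The recursion tree depth is log_5(390625) = 8. At each level, the problem size is divided by 5, so it takes 8 divisions to reduce to a base case of size 1. The algorithm makes 5 recursive calls at each level.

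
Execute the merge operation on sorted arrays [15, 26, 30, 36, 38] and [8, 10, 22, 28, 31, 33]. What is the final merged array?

Merging process:

Compare 15 vs 8: take 8 from right. Merged: [8]
Compare 15 vs 10: take 10 from right. Merged: [8, 10]
Compare 15 vs 22: take 15 from left. Merged: [8, 10, 15]
Compare 26 vs 22: take 22 from right. Merged: [8, 10, 15, 22]
Compare 26 vs 28: take 26 from left. Merged: [8, 10, 15, 22, 26]
Compare 30 vs 28: take 28 from right. Merged: [8, 10, 15, 22, 26, 28]
Compare 30 vs 31: take 30 from left. Merged: [8, 10, 15, 22, 26, 28, 30]
Compare 36 vs 31: take 31 from right. Merged: [8, 10, 15, 22, 26, 28, 30, 31]
Compare 36 vs 33: take 33 from right. Merged: [8, 10, 15, 22, 26, 28, 30, 31, 33]
Append remaining from left: [36, 38]. Merged: [8, 10, 15, 22, 26, 28, 30, 31, 33, 36, 38]

Final merged array: [8, 10, 15, 22, 26, 28, 30, 31, 33, 36, 38]
Total comparisons: 9

The merged array is [8, 10, 15, 22, 26, 28, 30, 31, 33, 36, 38], requiring 9 comparisons. The merge step runs in O(n) time where n is the total number of elements.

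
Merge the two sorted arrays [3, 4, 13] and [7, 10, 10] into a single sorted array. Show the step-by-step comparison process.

Merging process:

Compare 3 vs 7: take 3 from left. Merged: [3]
Compare 4 vs 7: take 4 from left. Merged: [3, 4]
Compare 13 vs 7: take 7 from right. Merged: [3, 4, 7]
Compare 13 vs 10: take 10 from right. Merged: [3, 4, 7, 10]
Compare 13 vs 10: take 10 from right. Merged: [3, 4, 7, 10, 10]
Append remaining from left: [13]. Merged: [3, 4, 7, 10, 10, 13]

Final merged array: [3, 4, 7, 10, 10, 13]
Total comparisons: 5

The merged array is [3, 4, 7, 10, 10, 13], requiring 5 comparisons. The merge step runs in O(n) time where n is the total number of elements.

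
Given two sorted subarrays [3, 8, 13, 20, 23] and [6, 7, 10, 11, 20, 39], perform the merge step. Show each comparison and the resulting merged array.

Merging process:

Compare 3 vs 6: take 3 from left. Merged: [3]
Compare 8 vs 6: take 6 from right. Merged: [3, 6]
Compare 8 vs 7: take 7 from right. Merged: [3, 6, 7]
Compare 8 vs 10: take 8 from left. Merged: [3, 6, 7, 8]
Compare 13 vs 10: take 10 from right. Merged: [3, 6, 7, 8, 10]
Compare 13 vs 11: take 11 from right. Merged: [3, 6, 7, 8, 10, 11]
Compare 13 vs 20: take 13 from left. Merged: [3, 6, 7, 8, 10, 11, 13]
Compare 20 vs 20: take 20 from left. Merged: [3, 6, 7, 8, 10, 11, 13, 20]
Compare 23 vs 20: take 20 from right. Merged: [3, 6, 7, 8, 10, 11, 13, 20, 20]
Compare 23 vs 39: take 23 from left. Merged: [3, 6, 7, 8, 10, 11, 13, 20, 20, 23]
Append remaining from right: [39]. Merged: [3, 6, 7, 8, 10, 11, 13, 20, 20, 23, 39]

Final merged array: [3, 6, 7, 8, 10, 11, 13, 20, 20, 23, 39]
Total comparisons: 10

The merged array is [3, 6, 7, 8, 10, 11, 13, 20, 20, 23, 39], requiring 10 comparisons. The merge step runs in O(n) time where n is the total number of elements.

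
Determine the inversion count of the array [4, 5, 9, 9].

Finding inversions in [4, 5, 9, 9]:


Total inversions: 0

The array has 0 inversions. It is already sorted.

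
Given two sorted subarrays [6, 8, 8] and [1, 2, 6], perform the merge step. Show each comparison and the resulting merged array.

Merging process:

Compare 6 vs 1: take 1 from right. Merged: [1]
Compare 6 vs 2: take 2 from right. Merged: [1, 2]
Compare 6 vs 6: take 6 from left. Merged: [1, 2, 6]
Compare 8 vs 6: take 6 from right. Merged: [1, 2, 6, 6]
Append remaining from left: [8, 8]. Merged: [1, 2, 6, 6, 8, 8]

Final merged array: [1, 2, 6, 6, 8, 8]
Total comparisons: 4

The merged array is [1, 2, 6, 6, 8, 8], requiring 4 comparisons. The merge step runs in O(n) time where n is the total number of elements.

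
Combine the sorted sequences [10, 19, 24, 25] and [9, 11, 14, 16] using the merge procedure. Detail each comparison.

Merging process:

Compare 10 vs 9: take 9 from right. Merged: [9]
Compare 10 vs 11: take 10 from left. Merged: [9, 10]
Compare 19 vs 11: take 11 from right. Merged: [9, 10, 11]
Compare 19 vs 14: take 14 from right. Merged: [9, 10, 11, 14]
Compare 19 vs 16: take 16 from right. Merged: [9, 10, 11, 14, 16]
Append remaining from left: [19, 24, 25]. Merged: [9, 10, 11, 14, 16, 19, 24, 25]

Final merged array: [9, 10, 11, 14, 16, 19, 24, 25]
Total comparisons: 5

The merged array is [9, 10, 11, 14, 16, 19, 24, 25], requiring 5 comparisons. The merge step runs in O(n) time where n is the total number of elements.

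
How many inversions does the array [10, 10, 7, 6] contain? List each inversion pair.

Finding inversions in [10, 10, 7, 6]:

(0, 2): arr[0]=10 > arr[2]=7
(0, 3): arr[0]=10 > arr[3]=6
(1, 2): arr[1]=10 > arr[2]=7
(1, 3): arr[1]=10 > arr[3]=6
(2, 3): arr[2]=7 > arr[3]=6

Total inversions: 5

The array has 5 inversion(s): (0,2), (0,3), (1,2), (1,3), (2,3). Each pair (i,j) satisfies i < j and arr[i] > arr[j].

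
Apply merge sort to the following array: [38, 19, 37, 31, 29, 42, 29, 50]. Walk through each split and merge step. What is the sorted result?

Merge sort trace:

Split: [38, 19, 37, 31, 29, 42, 29, 50] -> [38, 19, 37, 31] and [29, 42, 29, 50]
  Split: [38, 19, 37, 31] -> [38, 19] and [37, 31]
    Split: [38, 19] -> [38] and [19]
    Merge: [38] + [19] -> [19, 38]
    Split: [37, 31] -> [37] and [31]
    Merge: [37] + [31] -> [31, 37]
  Merge: [19, 38] + [31, 37] -> [19, 31, 37, 38]
  Split: [29, 42, 29, 50] -> [29, 42] and [29, 50]
    Split: [29, 42] -> [29] and [42]
    Merge: [29] + [42] -> [29, 42]
    Split: [29, 50] -> [29] and [50]
    Merge: [29] + [50] -> [29, 50]
  Merge: [29, 42] + [29, 50] -> [29, 29, 42, 50]
Merge: [19, 31, 37, 38] + [29, 29, 42, 50] -> [19, 29, 29, 31, 37, 38, 42, 50]

Final sorted array: [19, 29, 29, 31, 37, 38, 42, 50]

The merge sort proceeds by recursively splitting the array and merging sorted halves.
After all merges, the sorted array is [19, 29, 29, 31, 37, 38, 42, 50].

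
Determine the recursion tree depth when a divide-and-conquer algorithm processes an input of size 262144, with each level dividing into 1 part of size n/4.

For divide and conquer with division factor 4:

Problem sizes at each level:
Level 0: 262144
Level 1: 65536
Level 2: 16384
Level 3: 4096
Level 4: 1024
Level 5: 256
Level 6: 64
Level 7: 16
Level 8: 4
Level 9: 1

The root is level 0 and the size-1 base case is level 9 (the tree spans levels 0 through 9, i.e. 10 levels counting the root), so the depth is the number of divisions: log_4(262144) = 9

The recursion tree depth is log_4(262144) = 9. At each level, the problem size is divided by 4, so it takes 9 divisions to reduce to a base case of size 1. The algorithm makes 1 recursive call at each level.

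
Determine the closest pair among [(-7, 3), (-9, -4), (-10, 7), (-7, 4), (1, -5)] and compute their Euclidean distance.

Computing all pairwise distances among 5 points:

d((-7, 3), (-9, -4)) = 7.2801
d((-7, 3), (-10, 7)) = 5.0
d((-7, 3), (-7, 4)) = 1.0 <-- minimum
d((-7, 3), (1, -5)) = 11.3137
d((-9, -4), (-10, 7)) = 11.0454
d((-9, -4), (-7, 4)) = 8.2462
d((-9, -4), (1, -5)) = 10.0499
d((-10, 7), (-7, 4)) = 4.2426
d((-10, 7), (1, -5)) = 16.2788
d((-7, 4), (1, -5)) = 12.0416

Closest pair: (-7, 3) and (-7, 4) with distance 1.0

The closest pair is (-7, 3) and (-7, 4) with Euclidean distance 1.0. For 5 points, brute-force pairwise comparison is shown above. For large n, the divide-and-conquer algorithm (sort by x, recurse on halves, check the dividing strip) achieves O(n log n).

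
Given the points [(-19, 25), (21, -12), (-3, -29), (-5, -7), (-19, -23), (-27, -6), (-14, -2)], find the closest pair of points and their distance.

Computing all pairwise distances among 7 points:

d((-19, 25), (21, -12)) = 54.4885
d((-19, 25), (-3, -29)) = 56.3205
d((-19, 25), (-5, -7)) = 34.9285
d((-19, 25), (-19, -23)) = 48.0
d((-19, 25), (-27, -6)) = 32.0156
d((-19, 25), (-14, -2)) = 27.4591
d((21, -12), (-3, -29)) = 29.4109
d((21, -12), (-5, -7)) = 26.4764
d((21, -12), (-19, -23)) = 41.4849
d((21, -12), (-27, -6)) = 48.3735
d((21, -12), (-14, -2)) = 36.4005
d((-3, -29), (-5, -7)) = 22.0907
d((-3, -29), (-19, -23)) = 17.088
d((-3, -29), (-27, -6)) = 33.2415
d((-3, -29), (-14, -2)) = 29.1548
d((-5, -7), (-19, -23)) = 21.2603
d((-5, -7), (-27, -6)) = 22.0227
d((-5, -7), (-14, -2)) = 10.2956 <-- minimum
d((-19, -23), (-27, -6)) = 18.7883
d((-19, -23), (-14, -2)) = 21.587
d((-27, -6), (-14, -2)) = 13.6015

Closest pair: (-5, -7) and (-14, -2) with distance 10.2956

The closest pair is (-5, -7) and (-14, -2) with Euclidean distance 10.2956. For 7 points, brute-force pairwise comparison is shown above. For large n, the divide-and-conquer algorithm (sort by x, recurse on halves, check the dividing strip) achieves O(n log n).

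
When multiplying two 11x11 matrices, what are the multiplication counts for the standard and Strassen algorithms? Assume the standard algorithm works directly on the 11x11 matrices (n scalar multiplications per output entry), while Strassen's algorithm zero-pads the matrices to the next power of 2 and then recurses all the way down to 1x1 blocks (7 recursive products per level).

Matrix multiplication for 11x11 matrices:

Strassen's algorithm requires power-of-2 dimensions. Pad 11x11 to 16x16 (next power of 2).

Standard algorithm: 11^3 = 1331 multiplications
Strassen's algorithm: 7^(log2(16)) = 7^4 = 2401 multiplications
Difference: 1331 - 2401 = -1070 (Strassen uses MORE here due to padding overhead — for small or just-over-power-of-2 n, padding can outweigh the per-level savings)

Standard: 1331 multiplications (11^3). Strassen: 2401 multiplications (7^4, after padding to 16x16). Strassen reduces 8 recursive multiplications to 7 at each level.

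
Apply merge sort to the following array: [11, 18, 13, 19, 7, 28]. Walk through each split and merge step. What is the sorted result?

Merge sort trace:

Split: [11, 18, 13, 19, 7, 28] -> [11, 18, 13] and [19, 7, 28]
  Split: [11, 18, 13] -> [11] and [18, 13]
    Split: [18, 13] -> [18] and [13]
    Merge: [18] + [13] -> [13, 18]
  Merge: [11] + [13, 18] -> [11, 13, 18]
  Split: [19, 7, 28] -> [19] and [7, 28]
    Split: [7, 28] -> [7] and [28]
    Merge: [7] + [28] -> [7, 28]
  Merge: [19] + [7, 28] -> [7, 19, 28]
Merge: [11, 13, 18] + [7, 19, 28] -> [7, 11, 13, 18, 19, 28]

Final sorted array: [7, 11, 13, 18, 19, 28]

The merge sort proceeds by recursively splitting the array and merging sorted halves.
After all merges, the sorted array is [7, 11, 13, 18, 19, 28].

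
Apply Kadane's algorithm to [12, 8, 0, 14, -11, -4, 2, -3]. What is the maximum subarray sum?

Using Kadane's algorithm on [12, 8, 0, 14, -11, -4, 2, -3]:

Scanning through the array:
Position 1 (value 8): max_ending_here = 20, max_so_far = 20
Position 2 (value 0): max_ending_here = 20, max_so_far = 20
Position 3 (value 14): max_ending_here = 34, max_so_far = 34
Position 4 (value -11): max_ending_here = 23, max_so_far = 34
Position 5 (value -4): max_ending_here = 19, max_so_far = 34
Position 6 (value 2): max_ending_here = 21, max_so_far = 34
Position 7 (value -3): max_ending_here = 18, max_so_far = 34

Maximum subarray: [12, 8, 0, 14]
Maximum sum: 34

The maximum subarray is [12, 8, 0, 14] with sum 34. This subarray runs from index 0 to index 3.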